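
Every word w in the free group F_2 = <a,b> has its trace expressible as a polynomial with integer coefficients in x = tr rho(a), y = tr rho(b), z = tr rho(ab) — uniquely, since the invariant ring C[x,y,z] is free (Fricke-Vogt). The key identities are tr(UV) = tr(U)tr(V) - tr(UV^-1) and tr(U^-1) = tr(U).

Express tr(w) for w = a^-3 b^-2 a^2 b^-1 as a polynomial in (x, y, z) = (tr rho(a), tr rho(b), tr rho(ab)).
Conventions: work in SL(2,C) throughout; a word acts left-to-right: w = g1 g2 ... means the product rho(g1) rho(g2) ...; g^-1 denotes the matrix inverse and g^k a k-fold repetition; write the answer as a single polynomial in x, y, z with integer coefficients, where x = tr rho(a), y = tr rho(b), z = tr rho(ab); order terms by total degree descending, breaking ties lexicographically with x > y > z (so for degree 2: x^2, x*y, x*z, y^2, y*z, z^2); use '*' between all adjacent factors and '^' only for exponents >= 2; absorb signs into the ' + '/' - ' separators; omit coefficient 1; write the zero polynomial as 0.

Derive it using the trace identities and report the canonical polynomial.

tr(b^-1) = tr(b) = y
tr(b^-2) = tr(b^-1) tr(b) - tr(1) = y^2 - 2
apply: tr(b^2 a) = tr(b) tr(a b) - tr(a) = y*z - x
tr(b a^2 b) = tr(a) tr(b^2 a) - tr(b^2) = x*y*z - x^2 - y^2 + 2
tr(b a b a) = tr(b a) tr(b a) - tr(1) = z^2 - 2
tr(b a^2 b a) = tr(a) tr(b a b a) - tr(b a b) = x*z^2 - y*z - x
tr(a^2 b a^-1 b) = tr(b a^2 b) tr(a) - tr(b a^2 b a) = x^2*y*z - x^3 - x*y^2 - x*z^2 + y*z + 3*x
tr(a^2 b a^-1 b^-1) = tr(a^2 b a^-1) tr(b) - tr(a^2 b a^-1 b) = -x^2*y*z + x^3 + x*y^2 + x*z^2 - 3*x
apply: tr(b^-2 a^2 b a^-1) = tr(a^2 b a^-1 b^-1) tr(b) - tr(a^2 b a^-1) = -x^2*y^2*z + x^3*y + x*y^3 + x*y*z^2 - 3*x*y - z
use: tr(a^2) = tr(a) tr(a) - tr(1) = x^2 - 2
tr(a^2 b) = tr(a) tr(b a) - tr(b) = x*z - y
use: tr(b^-1 a^2) = tr(a^2) tr(b) - tr(a^2 b) = x^2*y - x*z - y
tr(a^-2 b^-2 a^2 b) = tr(b^-2 a^2 b a^-1) tr(a) - tr(b^-2 a^2 b) = -x^3*y^2*z + x^4*y + x^2*y^3 + x^2*y*z^2 - 4*x^2*y + y
tr(a^-2 b^-2 a^2 b^-1) = tr(a^-2 b^-2 a^2) tr(b) - tr(a^-2 b^-2 a^2 b) = x^3*y^2*z - x^4*y - x^2*y^3 - x^2*y*z^2 + 4*x^2*y + y^3 - 3*y
tr(a b^-1) = tr(a) tr(b) - tr(a b) = x*y - z
tr(b^-2 a) = tr(a b^-1) tr(b) - tr(a) = x*y^2 - y*z - x
use: tr(a^-1 b^-2 a^2 b^-1) = tr(a^-1 b^-2 a^2) tr(b) - tr(a^-1 b^-2 a^2 b) = x^2*y^2*z - x^3*y - x*y*z^2 - y^2*z + 2*x*y + z
tr(a^-3 b^-2 a^2 b^-1) = tr(a^-2 b^-2 a^2 b^-1) tr(a) - tr(a^-2 b^-2 a^2 b^-1 a) = x^4*y^2*z - x^5*y - x^3*y^3 - x^3*y*z^2 - x^2*y^2*z + 5*x^3*y + x*y^3 + x*y*z^2 + y^2*z - 5*x*y - z

x^4*y^2*z - x^5*y - x^3*y^3 - x^3*y*z^2 - x^2*y^2*z + 5*x^3*y + x*y^3 + x*y*z^2 + y^2*z - 5*x*y - z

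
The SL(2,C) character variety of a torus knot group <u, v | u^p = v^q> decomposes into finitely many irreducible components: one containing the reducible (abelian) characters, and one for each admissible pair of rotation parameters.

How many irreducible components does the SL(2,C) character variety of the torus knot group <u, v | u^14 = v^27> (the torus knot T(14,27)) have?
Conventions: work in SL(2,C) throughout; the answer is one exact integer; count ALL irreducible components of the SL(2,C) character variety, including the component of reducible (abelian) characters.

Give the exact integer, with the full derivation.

For T(14,27): irreducibility forces the central element u^14 = v^27 to one of +I, -I.
So on each irreducible component the traces are pinned: tr(u) = 2*cos(pi*alpha/14) with 1 <= alpha <= 13, tr(v) = 2*cos(pi*beta/27) with 1 <= beta <= 26.
u^14 = (-1)^alpha I and v^27 = (-1)^beta I must agree, so alpha and beta have equal parity.
count pairs: odd alpha (7 choices) x odd beta (13), plus even alpha (6) x even beta (13): 7*13 + 6*13 = 169.
That is 169 components of irreducible characters, and with the reducible (abelian) component the total is 170.

170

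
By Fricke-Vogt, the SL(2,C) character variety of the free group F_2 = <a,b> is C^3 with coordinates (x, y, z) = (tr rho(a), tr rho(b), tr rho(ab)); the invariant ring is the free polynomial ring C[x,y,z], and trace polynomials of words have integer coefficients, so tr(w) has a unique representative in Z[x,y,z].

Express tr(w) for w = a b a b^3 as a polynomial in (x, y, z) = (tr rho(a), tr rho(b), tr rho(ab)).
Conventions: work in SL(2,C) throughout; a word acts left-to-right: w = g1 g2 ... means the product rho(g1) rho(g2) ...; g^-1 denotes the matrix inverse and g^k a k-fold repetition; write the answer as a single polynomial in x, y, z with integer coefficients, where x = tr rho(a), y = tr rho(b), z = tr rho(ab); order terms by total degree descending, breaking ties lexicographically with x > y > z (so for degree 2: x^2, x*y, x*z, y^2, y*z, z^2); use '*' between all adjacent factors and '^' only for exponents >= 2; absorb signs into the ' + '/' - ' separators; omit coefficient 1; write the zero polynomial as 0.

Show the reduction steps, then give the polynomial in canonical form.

apply: trace(a b a b) = trace(b a) trace(b a) - trace(1)   [split at a repeated b] = z^2 - 2
apply: trace(a b a) = trace(a) trace(b a) - trace(b)   [square of a] = x*z - y
trace(b a b a b) = trace(b) trace(a b a b) - trace(a b a)   [square of b] = y*z^2 - x*z - y
trace(a b a b^3) = trace(b) trace(b a b a b) - trace(b a b a)   [square of b] = y^2*z^2 - x*y*z - y^2 - z^2 + 2

y^2*z^2 - x*y*z - y^2 - z^2 + 2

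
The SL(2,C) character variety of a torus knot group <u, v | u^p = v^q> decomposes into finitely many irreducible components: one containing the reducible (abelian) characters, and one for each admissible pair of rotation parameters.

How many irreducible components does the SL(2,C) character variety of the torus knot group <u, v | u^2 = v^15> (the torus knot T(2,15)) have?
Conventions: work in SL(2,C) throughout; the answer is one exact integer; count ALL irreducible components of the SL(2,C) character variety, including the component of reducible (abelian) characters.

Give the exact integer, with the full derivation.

Gamma = < u, v | u^2 = v^15 > (torus knot T(2,15)); the central element u^2 = v^15 acts as +I or -I in any irreducible SL(2,C) representation.
On an irreducible component, tr(u) is locked at 2*cos(pi*alpha/2) for some alpha in 1..1, and tr(v) at 2*cos(pi*beta/15) for some beta in 1..14.
The two central values (-1)^alpha I and (-1)^beta I must be the same matrix, so alpha and beta share a parity.
Counting: 1 odd alphas x 7 odd betas + 0 even alphas x 7 even betas = 7 + 0 = 7.
components with irreducible characters: 7; plus the single component of reducible (abelian) characters: total 8.

8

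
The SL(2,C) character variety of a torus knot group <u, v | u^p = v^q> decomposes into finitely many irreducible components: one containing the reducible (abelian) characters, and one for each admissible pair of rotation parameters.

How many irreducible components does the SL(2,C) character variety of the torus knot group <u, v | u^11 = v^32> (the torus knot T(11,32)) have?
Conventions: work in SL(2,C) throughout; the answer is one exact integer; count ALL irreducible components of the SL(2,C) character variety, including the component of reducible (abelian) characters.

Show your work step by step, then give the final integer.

In the torus knot group T(11,32), u^11 = v^32 is central, so an irreducible representation sends it to +I or -I (Schur).
On an irreducible component, tr(u) is locked at 2*cos(pi*alpha/11) for some alpha in 1..10, and tr(v) at 2*cos(pi*beta/32) for some beta in 1..31.
Consistency of u^11 = (-1)^alpha I with v^32 = (-1)^beta I forces alpha = beta (mod 2).
Counting: 5 odd alphas x 16 odd betas + 5 even alphas x 15 even betas = 80 + 75 = 155.
components with irreducible characters: 155; plus the single component of reducible (abelian) characters: total 156.

156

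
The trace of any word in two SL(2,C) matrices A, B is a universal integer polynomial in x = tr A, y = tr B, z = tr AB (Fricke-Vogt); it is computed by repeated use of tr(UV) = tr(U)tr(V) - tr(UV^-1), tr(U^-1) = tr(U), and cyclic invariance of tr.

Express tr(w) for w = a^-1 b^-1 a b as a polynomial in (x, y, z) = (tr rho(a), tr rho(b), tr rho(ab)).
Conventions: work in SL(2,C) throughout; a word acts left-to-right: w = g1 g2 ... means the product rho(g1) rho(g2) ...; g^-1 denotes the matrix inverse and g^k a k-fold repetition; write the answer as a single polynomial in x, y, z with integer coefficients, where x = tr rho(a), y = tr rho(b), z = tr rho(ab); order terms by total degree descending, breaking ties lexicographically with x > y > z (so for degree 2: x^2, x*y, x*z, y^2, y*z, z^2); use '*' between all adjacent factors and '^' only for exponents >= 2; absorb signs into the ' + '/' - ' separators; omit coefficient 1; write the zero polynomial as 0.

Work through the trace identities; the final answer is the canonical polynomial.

-x*y*z + x^2 + y^2 + z^2 - 2

and tr(b a b) = tr(b) * tr(a b) - tr(a) = y*z - x
tr(b a b a) = tr(a b) * tr(a b) - tr(1)   [split at repeated a] = z^2 - 2
next, tr(a b a^-1 b) = tr(b a b) * tr(a) - tr(b a b a) = x*y*z - x^2 - z^2 + 2
next, tr(a^-1 b^-1 a b) = tr(a b a^-1) * tr(b) - tr(a b a^-1 b) = -x*y*z + x^2 + y^2 + z^2 - 2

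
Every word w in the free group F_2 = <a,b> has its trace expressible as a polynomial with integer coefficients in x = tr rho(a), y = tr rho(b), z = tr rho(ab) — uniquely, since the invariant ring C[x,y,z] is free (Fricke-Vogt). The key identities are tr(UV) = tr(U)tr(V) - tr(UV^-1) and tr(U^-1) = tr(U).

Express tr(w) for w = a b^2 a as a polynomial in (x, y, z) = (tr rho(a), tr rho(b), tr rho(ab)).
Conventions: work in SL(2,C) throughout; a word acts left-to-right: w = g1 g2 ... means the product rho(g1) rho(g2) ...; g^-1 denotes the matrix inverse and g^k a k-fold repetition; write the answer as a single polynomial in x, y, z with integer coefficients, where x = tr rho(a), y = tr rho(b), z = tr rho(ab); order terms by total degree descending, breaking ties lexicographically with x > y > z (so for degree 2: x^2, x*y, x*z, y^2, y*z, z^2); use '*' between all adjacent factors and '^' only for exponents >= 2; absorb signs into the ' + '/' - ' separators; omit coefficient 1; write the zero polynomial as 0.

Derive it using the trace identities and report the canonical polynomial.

x*y*z - x^2 - y^2 + 2

use: trace(b^2 a) = trace(b)*trace(a b) - trace(a) = y*z - x
use: trace(b^2) = trace(b)*trace(b) - trace(1) = y^2 - 2
trace(a b^2 a) = trace(a)*trace(b^2 a) - trace(b^2) = x*y*z - x^2 - y^2 + 2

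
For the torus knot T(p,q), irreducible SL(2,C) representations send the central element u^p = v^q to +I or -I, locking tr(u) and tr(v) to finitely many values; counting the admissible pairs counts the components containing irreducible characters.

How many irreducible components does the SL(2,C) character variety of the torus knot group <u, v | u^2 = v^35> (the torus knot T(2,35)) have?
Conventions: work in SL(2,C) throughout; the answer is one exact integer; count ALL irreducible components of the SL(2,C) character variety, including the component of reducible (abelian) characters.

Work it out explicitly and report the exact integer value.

18

Gamma = < u, v | u^2 = v^35 > (torus knot T(2,35)); the central element u^2 = v^35 acts as +I or -I in any irreducible SL(2,C) representation.
So on each irreducible component the traces are pinned: tr(u) = 2*cos(pi*alpha/2) with 1 <= alpha <= 1, tr(v) = 2*cos(pi*beta/35) with 1 <= beta <= 34.
u^2 = (-1)^alpha I and v^35 = (-1)^beta I must agree, so alpha and beta have equal parity.
count pairs: odd alpha (1 choices) x odd beta (17), plus even alpha (0) x even beta (17): 1*17 + 0*17 = 17.
That is 17 components of irreducible characters, and with the reducible (abelian) component the total is 18.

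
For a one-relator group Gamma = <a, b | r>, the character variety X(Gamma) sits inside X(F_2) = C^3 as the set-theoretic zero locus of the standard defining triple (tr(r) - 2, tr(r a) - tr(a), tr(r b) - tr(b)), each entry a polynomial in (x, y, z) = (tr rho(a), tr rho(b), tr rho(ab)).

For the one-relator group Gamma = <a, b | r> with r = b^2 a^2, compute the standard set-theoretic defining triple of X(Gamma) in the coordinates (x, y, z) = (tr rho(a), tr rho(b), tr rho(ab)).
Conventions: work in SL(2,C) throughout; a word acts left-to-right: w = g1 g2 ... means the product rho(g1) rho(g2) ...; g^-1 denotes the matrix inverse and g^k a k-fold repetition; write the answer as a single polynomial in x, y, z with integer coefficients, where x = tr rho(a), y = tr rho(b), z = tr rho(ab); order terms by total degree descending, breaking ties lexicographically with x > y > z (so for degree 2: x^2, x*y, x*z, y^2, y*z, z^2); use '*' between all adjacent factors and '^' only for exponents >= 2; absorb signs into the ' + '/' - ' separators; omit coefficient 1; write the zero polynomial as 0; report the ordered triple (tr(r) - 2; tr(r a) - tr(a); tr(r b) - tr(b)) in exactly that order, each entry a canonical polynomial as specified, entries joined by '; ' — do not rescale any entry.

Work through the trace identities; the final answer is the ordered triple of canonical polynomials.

x*y*z - x^2 - y^2; x^2*y*z - x^3 - x*y^2 - y*z + 2*x; x*y^2*z - x^2*y - y^3 - x*z + 2*y

tr(a^2 b) = tr(a)*tr(b a) - tr(b) = x*z - y
so tr(a^2) = tr(a)*tr(a) - tr(1) = x^2 - 2
tr(b^2 a^2) = tr(b)*tr(a^2 b) - tr(a^2) = x*y*z - x^2 - y^2 + 2
tr(b^2 a) = tr(b)*tr(a b) - tr(a) = y*z - x
reduce: tr(b^2 a^3) = tr(a)*tr(b^2 a^2) - tr(b^2 a) = x^2*y*z - x^3 - x*y^2 - y*z + 3*x
tr(b^2 a^2 b) = tr(b)*tr(b a^2 b) - tr(b a^2) = x*y^2*z - x^2*y - y^3 - x*z + 3*y
assemble the triple (tr(r) - 2; tr(r a) - x; tr(r b) - y)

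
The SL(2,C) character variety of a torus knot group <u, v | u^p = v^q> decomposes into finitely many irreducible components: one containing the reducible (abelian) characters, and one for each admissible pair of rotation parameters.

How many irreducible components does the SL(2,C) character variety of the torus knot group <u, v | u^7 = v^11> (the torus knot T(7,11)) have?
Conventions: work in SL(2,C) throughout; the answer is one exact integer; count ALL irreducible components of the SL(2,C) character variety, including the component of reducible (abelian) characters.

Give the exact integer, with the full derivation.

For T(7,11): irreducibility forces the central element u^7 = v^11 to one of +I, -I.
On an irreducible component, tr(u) is locked at 2*cos(pi*alpha/7) for some alpha in 1..6, and tr(v) at 2*cos(pi*beta/11) for some beta in 1..10.
The two central values (-1)^alpha I and (-1)^beta I must be the same matrix, so alpha and beta share a parity.
Enumerate parity-matched pairs: 3*5 odd-odd plus 3*5 even-even gives 30.
That is 30 components of irreducible characters, and with the reducible (abelian) component the total is 31.

31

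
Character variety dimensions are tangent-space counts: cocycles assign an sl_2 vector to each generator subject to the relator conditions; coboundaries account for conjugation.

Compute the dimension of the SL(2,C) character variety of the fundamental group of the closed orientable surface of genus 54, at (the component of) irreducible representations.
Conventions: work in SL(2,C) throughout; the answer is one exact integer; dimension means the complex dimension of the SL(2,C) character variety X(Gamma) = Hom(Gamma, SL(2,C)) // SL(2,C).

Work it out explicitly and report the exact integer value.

318

The genus-54 surface group: 2g = 108 generators, one relator prod [a_i, b_i].
Unconstrained cocycle data is one sl_2 vector per generator (324 dimensions), cut by the relator condition d_2(z) = 0.
At an irreducible rho, H^2 = coker(d_2) vanishes (Poincare duality: H^2 is dual to H^0 = invariants = 0), so d_2 is surjective onto sl_2 and dim Z^1 = 324 - 3 = 321.
As always at irreducible rho, dim B^1 = 3.
Hence dim X = 321 - 3 = 318.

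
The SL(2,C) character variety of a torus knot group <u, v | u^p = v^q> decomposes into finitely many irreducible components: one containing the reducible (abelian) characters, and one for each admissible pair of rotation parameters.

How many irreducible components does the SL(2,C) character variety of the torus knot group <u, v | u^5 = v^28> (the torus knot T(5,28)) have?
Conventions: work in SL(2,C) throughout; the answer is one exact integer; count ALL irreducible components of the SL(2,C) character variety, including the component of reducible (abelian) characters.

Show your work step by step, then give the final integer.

55

Gamma = < u, v | u^5 = v^28 > (torus knot T(5,28)); the central element u^5 = v^28 acts as +I or -I in any irreducible SL(2,C) representation.
This locks tr(u) to 2*cos(pi*alpha/5), alpha in 1..4, and tr(v) to 2*cos(pi*beta/28), beta in 1..27, on each component of irreducible characters.
Consistency of u^5 = (-1)^alpha I with v^28 = (-1)^beta I forces alpha = beta (mod 2).
Enumerate parity-matched pairs: 2*14 odd-odd plus 2*13 even-even gives 54.
That is 54 components of irreducible characters, and with the reducible (abelian) component the total is 55.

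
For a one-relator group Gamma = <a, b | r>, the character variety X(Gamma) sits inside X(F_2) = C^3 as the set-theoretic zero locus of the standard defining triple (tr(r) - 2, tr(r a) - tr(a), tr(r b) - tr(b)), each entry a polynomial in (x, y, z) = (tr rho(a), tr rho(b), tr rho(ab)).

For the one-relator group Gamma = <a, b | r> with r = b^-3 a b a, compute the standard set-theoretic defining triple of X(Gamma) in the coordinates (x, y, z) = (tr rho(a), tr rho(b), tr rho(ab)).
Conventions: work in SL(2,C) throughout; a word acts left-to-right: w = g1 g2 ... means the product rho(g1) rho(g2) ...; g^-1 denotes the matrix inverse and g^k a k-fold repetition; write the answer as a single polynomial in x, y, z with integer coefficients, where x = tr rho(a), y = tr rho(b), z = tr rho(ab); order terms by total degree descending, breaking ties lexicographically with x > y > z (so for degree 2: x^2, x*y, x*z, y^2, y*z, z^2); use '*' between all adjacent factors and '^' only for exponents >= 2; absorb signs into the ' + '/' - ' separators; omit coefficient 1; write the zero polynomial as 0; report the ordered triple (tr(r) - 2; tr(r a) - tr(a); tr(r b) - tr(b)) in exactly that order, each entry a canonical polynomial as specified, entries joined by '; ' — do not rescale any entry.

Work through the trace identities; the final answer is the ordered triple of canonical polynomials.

x*y^3*z - y^4 - y^2*z^2 - 2*x*y*z + 4*y^2 + z^2 - 4; x^2*y^3*z - x*y^4 - x*y^2*z^2 - 2*x^2*y*z + 3*x*y^2 + x*z^2 + y*z - 2*x; x*y^2*z - y^3 - y*z^2 - x*z + 2*y

apply: trace(a b a) = trace(a)*trace(b a) - trace(b) = x*z - y
use: trace(a b a b) = trace(a b)*trace(a b) - trace(1)   [split at repeated a] = z^2 - 2
use: trace(a b a b^-1) = trace(a b a)*trace(b) - trace(a b a b) = x*y*z - y^2 - z^2 + 2
trace(b^-2 a b a) = trace(a b a b^-1)*trace(b) - trace(a b a) = x*y^2*z - y^3 - y*z^2 - x*z + 3*y
trace(b^-3 a b a) = trace(b^-2 a b a)*trace(b) - trace(b^-2 a b a b) = x*y^3*z - y^4 - y^2*z^2 - 2*x*y*z + 4*y^2 + z^2 - 2
trace(a b a^2) = trace(a)*trace(b a^2) - trace(b a) = x^2*z - x*y - z
trace(b a b) = trace(b)*trace(a b) - trace(a) = y*z - x
use: trace(a b a^2 b) = trace(a)*trace(b a b a) - trace(b a b) = x*z^2 - y*z - x
use: trace(b^-1 a b a^2) = trace(a b a^2)*trace(b) - trace(a b a^2 b) = x^2*y*z - x*y^2 - x*z^2 + x
apply: trace(a b a^2 b^-2) = trace(b^-1 a b a^2)*trace(b) - trace(b^-1 a b a^2 b) = x^2*y^2*z - x*y^3 - x*y*z^2 - x^2*z + 2*x*y + z
apply: trace(b^-3 a b a^2) = trace(a b a^2 b^-2)*trace(b) - trace(a b a^2 b^-1) = x^2*y^3*z - x*y^4 - x*y^2*z^2 - 2*x^2*y*z + 3*x*y^2 + x*z^2 + y*z - x
assemble the triple (trace(r) - 2; trace(r a) - x; trace(r b) - y)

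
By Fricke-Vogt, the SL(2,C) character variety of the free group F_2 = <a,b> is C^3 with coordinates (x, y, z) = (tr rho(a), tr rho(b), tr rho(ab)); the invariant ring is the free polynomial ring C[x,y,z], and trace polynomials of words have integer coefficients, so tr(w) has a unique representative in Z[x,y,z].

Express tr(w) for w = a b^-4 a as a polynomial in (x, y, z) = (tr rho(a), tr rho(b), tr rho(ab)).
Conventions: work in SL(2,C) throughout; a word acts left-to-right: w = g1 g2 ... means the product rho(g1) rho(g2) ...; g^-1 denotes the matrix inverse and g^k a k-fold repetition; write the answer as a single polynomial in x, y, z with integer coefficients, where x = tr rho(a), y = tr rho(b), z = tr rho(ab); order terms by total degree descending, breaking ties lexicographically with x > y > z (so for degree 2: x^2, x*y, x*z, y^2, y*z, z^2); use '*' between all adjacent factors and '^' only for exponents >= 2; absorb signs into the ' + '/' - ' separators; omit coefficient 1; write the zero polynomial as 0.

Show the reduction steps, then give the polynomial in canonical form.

x^2*y^4 - x*y^3*z - 3*x^2*y^2 - y^4 + 2*x*y*z + x^2 + 4*y^2 - 2

and trace(a^2) = trace(a) trace(a) - trace(1)   [square of a] = x^2 - 2
next, trace(a^2 b) = trace(a) trace(b a) - trace(b)   [square of a] = x*z - y
and trace(b^-1 a^2) = trace(a^2) trace(b) - trace(a^2 b)   [inverse elimination on b] = x^2*y - x*z - y
trace(b^-1 a^2 b^-1) = trace(b^-1 a^2) trace(b) - trace(b^-1 a^2 b)   [inverse elimination on b] = x^2*y^2 - x*y*z - x^2 - y^2 + 2
trace(b^-3 a^2) = trace(b^-1 a^2 b^-1) trace(b) - trace(b^-1 a^2)   [inverse elimination on b] = x^2*y^3 - x*y^2*z - 2*x^2*y - y^3 + x*z + 3*y
trace(a b^-4 a) = trace(b^-3 a^2) trace(b) - trace(b^-3 a^2 b)   [inverse elimination on b] = x^2*y^4 - x*y^3*z - 3*x^2*y^2 - y^4 + 2*x*y*z + x^2 + 4*y^2 - 2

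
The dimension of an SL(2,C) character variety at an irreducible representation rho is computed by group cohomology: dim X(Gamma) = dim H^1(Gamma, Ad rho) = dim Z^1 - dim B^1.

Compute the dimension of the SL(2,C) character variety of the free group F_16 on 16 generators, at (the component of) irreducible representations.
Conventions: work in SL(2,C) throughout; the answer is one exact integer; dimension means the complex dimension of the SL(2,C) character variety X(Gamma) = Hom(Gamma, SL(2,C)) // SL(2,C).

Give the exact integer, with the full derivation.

45

Here Gamma is free of rank 16 — no relator constrains a cocycle.
Z^1(Gamma, Ad rho) = (sl_2)^16: a cocycle is a free choice of one sl_2 vector per generator, so dim Z^1 = 3*16 = 48.
dim B^1 = 3: the coboundary map is injective because an irreducible image has centralizer 0 in sl_2.
dim X = dim H^1 = dim Z^1 - dim B^1 = 48 - 3 = 45.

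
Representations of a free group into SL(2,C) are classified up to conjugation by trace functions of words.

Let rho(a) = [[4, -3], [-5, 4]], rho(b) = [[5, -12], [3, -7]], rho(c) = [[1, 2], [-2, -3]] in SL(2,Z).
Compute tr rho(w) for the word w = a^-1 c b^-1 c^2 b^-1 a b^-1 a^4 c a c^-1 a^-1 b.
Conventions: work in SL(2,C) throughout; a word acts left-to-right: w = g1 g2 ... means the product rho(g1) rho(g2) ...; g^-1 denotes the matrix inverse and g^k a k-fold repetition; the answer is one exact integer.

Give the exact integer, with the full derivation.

5000671793242

rho(a^-1) = [[4, 3], [5, 4]]
... * rho(c) = [[1, 2], [-2, -3]]  ->  [[-2, -1], [-3, -2]]
... * rho(b^-1) = [[-7, 12], [-3, 5]]  ->  [[17, -29], [27, -46]]
... * rho(c) = [[1, 2], [-2, -3]]  ->  [[75, 121], [119, 192]]
... * rho(c) = [[1, 2], [-2, -3]]  ->  [[-167, -213], [-265, -338]]
... * rho(b^-1) = [[-7, 12], [-3, 5]]  ->  [[1808, -3069], [2869, -4870]]
... * rho(a) = [[4, -3], [-5, 4]]  ->  [[22577, -17700], [35826, -28087]]
... * rho(b^-1) = [[-7, 12], [-3, 5]]  ->  [[-104939, 182424], [-166521, 289477]]
... * rho(a) = [[4, -3], [-5, 4]]  ->  [[-1331876, 1044513], [-2113469, 1657471]]
... * rho(a) = [[4, -3], [-5, 4]]  ->  [[-10550069, 8173680], [-16741231, 12970291]]
... * rho(a) = [[4, -3], [-5, 4]]  ->  [[-83068676, 64344927], [-131816379, 102104857]]
... * rho(a) = [[4, -3], [-5, 4]]  ->  [[-653999339, 506585736], [-1037789801, 803868565]]
... * rho(c) = [[1, 2], [-2, -3]]  ->  [[-1667170811, -2827755886], [-2645526931, -4487185297]]
... * rho(a) = [[4, -3], [-5, 4]]  ->  [[7470096186, -6309511111], [11853818761, -10012160395]]
... * rho(c^-1) = [[-3, -2], [2, 1]]  ->  [[-35029310780, -21249703483], [-55585777073, -33719797917]]
... * rho(a^-1) = [[4, 3], [5, 4]]  ->  [[-246365760535, -190086746272], [-390942097877, -301636522887]]
... * rho(b) = [[5, -12], [3, -7]]  ->  [[-1802089041491, 4286996350324], [-2859620058046, 6802760834733]]
tr = -1802089041491 + 6802760834733 = 5000671793242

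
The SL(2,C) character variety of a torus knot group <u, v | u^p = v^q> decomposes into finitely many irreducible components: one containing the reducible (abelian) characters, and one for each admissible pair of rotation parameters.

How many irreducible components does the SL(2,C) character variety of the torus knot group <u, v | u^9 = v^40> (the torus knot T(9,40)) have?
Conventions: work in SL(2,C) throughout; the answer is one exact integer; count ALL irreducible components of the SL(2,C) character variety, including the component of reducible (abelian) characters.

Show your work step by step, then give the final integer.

157

For T(9,40): irreducibility forces the central element u^9 = v^40 to one of +I, -I.
On an irreducible component, tr(u) is locked at 2*cos(pi*alpha/9) for some alpha in 1..8, and tr(v) at 2*cos(pi*beta/40) for some beta in 1..39.
The two central values (-1)^alpha I and (-1)^beta I must be the same matrix, so alpha and beta share a parity.
count pairs: odd alpha (4 choices) x odd beta (20), plus even alpha (4) x even beta (19): 4*20 + 4*19 = 156.
Total: 156 irreducible-character components + 1 reducible (abelian) component = 157.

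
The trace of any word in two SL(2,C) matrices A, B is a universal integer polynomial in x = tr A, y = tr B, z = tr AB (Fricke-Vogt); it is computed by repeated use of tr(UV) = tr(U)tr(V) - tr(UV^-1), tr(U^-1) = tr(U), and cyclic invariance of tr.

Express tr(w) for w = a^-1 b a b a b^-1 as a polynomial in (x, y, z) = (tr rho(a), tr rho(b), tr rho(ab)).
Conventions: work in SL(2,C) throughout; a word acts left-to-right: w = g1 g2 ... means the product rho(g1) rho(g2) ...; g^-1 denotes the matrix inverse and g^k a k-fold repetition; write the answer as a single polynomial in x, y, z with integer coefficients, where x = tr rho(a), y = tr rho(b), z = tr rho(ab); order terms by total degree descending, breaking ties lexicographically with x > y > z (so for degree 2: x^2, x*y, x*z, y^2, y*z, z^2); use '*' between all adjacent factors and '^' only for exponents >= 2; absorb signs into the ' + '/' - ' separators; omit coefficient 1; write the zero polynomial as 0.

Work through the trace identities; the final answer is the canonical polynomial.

-x*y*z^2 + x^2*z + y^2*z + z^3 - 3*z

tr(a b a) = tr(a) tr(b a) - tr(b) = x*z - y
tr(b a b a) = tr(a b) tr(a b) - tr(1) = z^2 - 2
apply: tr(b a b) = tr(b) tr(a b) - tr(a) = y*z - x
tr(a b a b a) = tr(a) tr(b a b a) - tr(b a b) = x*z^2 - y*z - x
use: tr(a b a b a b) = tr(a b) tr(a b a b) - tr(a^-1 b^-1) = z^3 - 3*z
tr(b a b a b^-1 a) = tr(a b a b a) tr(b) - tr(a b a b a b) = x*y*z^2 - y^2*z - z^3 - x*y + 3*z
tr(a^-1 b a b a b^-1) = tr(b a b a b^-1) tr(a) - tr(b a b a b^-1 a) = -x*y*z^2 + x^2*z + y^2*z + z^3 - 3*z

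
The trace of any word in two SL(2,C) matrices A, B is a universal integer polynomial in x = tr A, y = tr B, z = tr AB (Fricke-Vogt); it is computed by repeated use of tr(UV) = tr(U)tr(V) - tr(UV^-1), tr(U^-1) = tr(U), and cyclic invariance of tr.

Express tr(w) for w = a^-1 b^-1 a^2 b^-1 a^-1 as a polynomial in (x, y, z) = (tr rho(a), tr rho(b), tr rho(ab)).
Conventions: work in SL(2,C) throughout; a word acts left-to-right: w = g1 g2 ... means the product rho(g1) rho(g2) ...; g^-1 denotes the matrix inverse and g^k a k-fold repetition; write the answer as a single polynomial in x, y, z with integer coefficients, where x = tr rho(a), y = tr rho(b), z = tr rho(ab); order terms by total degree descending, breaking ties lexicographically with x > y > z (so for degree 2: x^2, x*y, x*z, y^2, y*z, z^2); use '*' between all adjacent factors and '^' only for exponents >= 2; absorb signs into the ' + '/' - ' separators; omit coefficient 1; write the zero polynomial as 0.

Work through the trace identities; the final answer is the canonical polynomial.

x^3*y*z - x^4 - x^2*y^2 - x^2*z^2 + 4*x^2 + y^2 - 2

tr(b^-1) = tr(b) = y
apply: tr(b^2 a) = tr(b) tr(a b) - tr(a)  (reduce the b square) = y*z - x
tr(b^2) = tr(b) tr(b) - tr(1)  (reduce the b square) = y^2 - 2
use: tr(b a^2 b) = tr(a) tr(b^2 a) - tr(b^2)  (reduce the a square) = x*y*z - x^2 - y^2 + 2
tr(b a b a) = tr(a b) tr(a b) - tr(1)  (split on a) = z^2 - 2
tr(b a^2 b a) = tr(a) tr(b a b a) - tr(b a b)  (reduce the a square) = x*z^2 - y*z - x
tr(a^-1 b a^2 b) = tr(b a^2 b) tr(a) - tr(b a^2 b a)  (eliminate a^-1) = x^2*y*z - x^3 - x*y^2 - x*z^2 + y*z + 3*x
tr(a^-2 b a^2 b) = tr(a^-1 b a^2 b) tr(a) - tr(a^-1 b a^2 b a)  (eliminate a^-1) = x^3*y*z - x^4 - x^2*y^2 - x^2*z^2 + 4*x^2 + y^2 - 2
apply: tr(a^2 b^-1 a^-2 b) = tr(a^-2 b a^2) tr(b) - tr(a^-2 b a^2 b)  (eliminate b^-1) = -x^3*y*z + x^4 + x^2*y^2 + x^2*z^2 - 4*x^2 + 2
apply: tr(a^-1 b^-1 a^2 b^-1 a^-1) = tr(a^2 b^-1 a^-2) tr(b) - tr(a^2 b^-1 a^-2 b)  (eliminate b^-1) = x^3*y*z - x^4 - x^2*y^2 - x^2*z^2 + 4*x^2 + y^2 - 2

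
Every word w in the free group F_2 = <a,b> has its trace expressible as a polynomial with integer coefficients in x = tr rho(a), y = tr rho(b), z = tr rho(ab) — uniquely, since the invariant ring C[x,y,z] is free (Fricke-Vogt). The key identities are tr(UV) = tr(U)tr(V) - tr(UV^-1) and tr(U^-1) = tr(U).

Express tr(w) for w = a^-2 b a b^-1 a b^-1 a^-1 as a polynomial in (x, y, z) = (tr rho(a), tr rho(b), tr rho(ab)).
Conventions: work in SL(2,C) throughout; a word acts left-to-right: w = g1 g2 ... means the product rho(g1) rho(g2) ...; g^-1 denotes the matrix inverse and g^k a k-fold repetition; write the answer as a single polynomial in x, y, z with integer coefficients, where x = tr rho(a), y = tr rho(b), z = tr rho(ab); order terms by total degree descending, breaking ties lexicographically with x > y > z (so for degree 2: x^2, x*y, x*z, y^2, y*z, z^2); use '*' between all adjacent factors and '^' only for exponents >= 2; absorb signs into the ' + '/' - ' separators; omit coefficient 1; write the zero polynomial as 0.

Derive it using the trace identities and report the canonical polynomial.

-x^4*y^2*z + x^5*y + x^3*y^3 + 2*x^3*y*z^2 - x^4*z - x^2*z^3 - 5*x^3*y - x*y^3 - 2*x*y*z^2 + 5*x^2*z + y^2*z + z^3 + 4*x*y - 3*z

tr(a^-1 b) = tr(b)*tr(a) - tr(b a) = x*y - z
so tr(b a b) = tr(b)*tr(a b) - tr(a) = y*z - x
so tr(b a b a) = tr(b a)*tr(b a) - tr(1) = z^2 - 2
tr(b a b a^-1) = tr(b a b)*tr(a) - tr(b a b a) = x*y*z - x^2 - z^2 + 2
tr(a^-2 b a b) = tr(b a b a^-1)*tr(a) - tr(b a b) = x^2*y*z - x^3 - x*z^2 - y*z + 3*x
so tr(a^-2 b a b^-1) = tr(a^-2 b a)*tr(b) - tr(a^-2 b a b) = -x^2*y*z + x^3 + x*y^2 + x*z^2 - 3*x
tr(a^2 b) = tr(a)*tr(b a) - tr(b) = x*z - y
reduce: tr(a^2) = tr(a)*tr(a) - tr(1) = x^2 - 2
tr(b a^2 b) = tr(b)*tr(a^2 b) - tr(a^2) = x*y*z - x^2 - y^2 + 2
tr(b a^2 b a) = tr(a)*tr(b a b a) - tr(b a b) = x*z^2 - y*z - x
so tr(b a^2 b a^-1) = tr(b a^2 b)*tr(a) - tr(b a^2 b a) = x^2*y*z - x^3 - x*y^2 - x*z^2 + y*z + 3*x
so tr(a^-2 b a^2 b) = tr(b a^2 b a^-1)*tr(a) - tr(b a^2 b) = x^3*y*z - x^4 - x^2*y^2 - x^2*z^2 + 4*x^2 + y^2 - 2
tr(a b a^-3 b a) = tr(a^-2 b a^2 b)*tr(a) - tr(a^-2 b a^2 b a) = x^4*y*z - x^5 - x^3*y^2 - x^3*z^2 - x^2*y*z + 5*x^3 + 2*x*y^2 + x*z^2 - y*z - 5*x
so tr(b a b a b) = tr(b)*tr(a b a b) - tr(a b a) = y*z^2 - x*z - y
so tr(b a b a b a) = tr(b a)*tr(b a b a) - tr(b^-1 a^-1) = z^3 - 3*z
tr(a^-1 b a b a b) = tr(b a b a b)*tr(a) - tr(b a b a b a) = x*y*z^2 - x^2*z - z^3 - x*y + 3*z
tr(b a b a b a^-2) = tr(a^-1 b a b a b)*tr(a) - tr(a^-1 b a b a b a) = x^2*y*z^2 - x^3*z - x*z^3 - x^2*y - y*z^2 + 4*x*z + y
so tr(a b a^-3 b a b) = tr(b a b a b a^-2)*tr(a) - tr(b a b a b a^-1) = x^3*y*z^2 - x^4*z - x^2*z^3 - x^3*y - 2*x*y*z^2 + 5*x^2*z + z^3 + 2*x*y - 3*z
reduce: tr(a^-3 b a b^-1 a b) = tr(a b a^-3 b a)*tr(b) - tr(a b a^-3 b a b) = x^4*y^2*z - x^5*y - x^3*y^3 - 2*x^3*y*z^2 + x^4*z - x^2*y^2*z + x^2*z^3 + 6*x^3*y + 2*x*y^3 + 3*x*y*z^2 - 5*x^2*z - y^2*z - z^3 - 7*x*y + 3*z
reduce: tr(a^-2 b a b^-1 a b^-1 a^-1) = tr(a^-3 b a b^-1 a)*tr(b) - tr(a^-3 b a b^-1 a b) = -x^4*y^2*z + x^5*y + x^3*y^3 + 2*x^3*y*z^2 - x^4*z - x^2*z^3 - 5*x^3*y - x*y^3 - 2*x*y*z^2 + 5*x^2*z + y^2*z + z^3 + 4*x*y - 3*z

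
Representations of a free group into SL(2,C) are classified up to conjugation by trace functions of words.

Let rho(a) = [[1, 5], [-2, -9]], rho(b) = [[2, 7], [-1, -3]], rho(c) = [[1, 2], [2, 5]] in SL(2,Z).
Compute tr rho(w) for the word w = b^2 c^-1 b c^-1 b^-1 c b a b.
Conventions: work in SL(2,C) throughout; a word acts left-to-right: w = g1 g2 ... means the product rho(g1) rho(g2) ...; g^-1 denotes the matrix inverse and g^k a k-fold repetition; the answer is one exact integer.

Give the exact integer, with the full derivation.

20

rho(b) = [[2, 7], [-1, -3]]
... * rho(b) = [[2, 7], [-1, -3]]  ->  [[-3, -7], [1, 2]]
... * rho(c^-1) = [[5, -2], [-2, 1]]  ->  [[-1, -1], [1, 0]]
... * rho(b) = [[2, 7], [-1, -3]]  ->  [[-1, -4], [2, 7]]
... * rho(c^-1) = [[5, -2], [-2, 1]]  ->  [[3, -2], [-4, 3]]
... * rho(b^-1) = [[-3, -7], [1, 2]]  ->  [[-11, -25], [15, 34]]
... * rho(c) = [[1, 2], [2, 5]]  ->  [[-61, -147], [83, 200]]
... * rho(b) = [[2, 7], [-1, -3]]  ->  [[25, 14], [-34, -19]]
... * rho(a) = [[1, 5], [-2, -9]]  ->  [[-3, -1], [4, 1]]
... * rho(b) = [[2, 7], [-1, -3]]  ->  [[-5, -18], [7, 25]]
tr = -5 + 25 = 20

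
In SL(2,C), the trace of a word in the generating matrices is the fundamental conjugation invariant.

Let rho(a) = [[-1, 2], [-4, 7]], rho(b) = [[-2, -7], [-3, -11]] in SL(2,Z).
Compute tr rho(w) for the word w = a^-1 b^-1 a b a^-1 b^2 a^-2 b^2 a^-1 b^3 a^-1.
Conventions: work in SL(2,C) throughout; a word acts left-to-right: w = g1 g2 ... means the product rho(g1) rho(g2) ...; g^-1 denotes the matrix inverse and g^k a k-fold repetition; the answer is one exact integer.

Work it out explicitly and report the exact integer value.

rho(a^-1) = [[7, -2], [4, -1]]
... * rho(b^-1) = [[-11, 7], [3, -2]]  ->  [[-83, 53], [-47, 30]]
... * rho(a) = [[-1, 2], [-4, 7]]  ->  [[-129, 205], [-73, 116]]
... * rho(b) = [[-2, -7], [-3, -11]]  ->  [[-357, -1352], [-202, -765]]
... * rho(a^-1) = [[7, -2], [4, -1]]  ->  [[-7907, 2066], [-4474, 1169]]
... * rho(b) = [[-2, -7], [-3, -11]]  ->  [[9616, 32623], [5441, 18459]]
... * rho(b) = [[-2, -7], [-3, -11]]  ->  [[-117101, -426165], [-66259, -241136]]
... * rho(a^-1) = [[7, -2], [4, -1]]  ->  [[-2524367, 660367], [-1428357, 373654]]
... * rho(a^-1) = [[7, -2], [4, -1]]  ->  [[-15029101, 4388367], [-8503883, 2483060]]
... * rho(b) = [[-2, -7], [-3, -11]]  ->  [[16893101, 56931670], [9558586, 32213521]]
... * rho(b) = [[-2, -7], [-3, -11]]  ->  [[-204581212, -744500077], [-115757735, -421258833]]
... * rho(a^-1) = [[7, -2], [4, -1]]  ->  [[-4410068792, 1153662501], [-2495339477, 652774303]]
... * rho(b) = [[-2, -7], [-3, -11]]  ->  [[5359150081, 18180194033], [3032356045, 10286859006]]
... * rho(b) = [[-2, -7], [-3, -11]]  ->  [[-65258882261, -237496184930], [-36925289108, -134381941381]]
... * rho(b) = [[-2, -7], [-3, -11]]  ->  [[843006319312, 3069270210057], [476996402359, 1736678378947]]
... * rho(a^-1) = [[7, -2], [4, -1]]  ->  [[18178125075412, -4755282848681], [10285688332301, -2690671183665]]
tr = 18178125075412 + -2690671183665 = 15487453891747

15487453891747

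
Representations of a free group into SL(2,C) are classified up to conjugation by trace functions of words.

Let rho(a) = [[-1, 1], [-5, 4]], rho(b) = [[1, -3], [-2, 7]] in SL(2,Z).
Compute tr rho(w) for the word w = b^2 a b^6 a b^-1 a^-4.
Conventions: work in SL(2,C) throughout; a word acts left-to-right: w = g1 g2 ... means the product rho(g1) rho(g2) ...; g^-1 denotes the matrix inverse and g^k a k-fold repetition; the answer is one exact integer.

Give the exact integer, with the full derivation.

144895626232

rho(b) = [[1, -3], [-2, 7]]
... * rho(b) = [[1, -3], [-2, 7]]  ->  [[7, -24], [-16, 55]]
... * rho(a) = [[-1, 1], [-5, 4]]  ->  [[113, -89], [-259, 204]]
... * rho(b) = [[1, -3], [-2, 7]]  ->  [[291, -962], [-667, 2205]]
... * rho(b) = [[1, -3], [-2, 7]]  ->  [[2215, -7607], [-5077, 17436]]
... * rho(b) = [[1, -3], [-2, 7]]  ->  [[17429, -59894], [-39949, 137283]]
... * rho(b) = [[1, -3], [-2, 7]]  ->  [[137217, -471545], [-314515, 1080828]]
... * rho(b) = [[1, -3], [-2, 7]]  ->  [[1080307, -3712466], [-2476171, 8509341]]
... * rho(b) = [[1, -3], [-2, 7]]  ->  [[8505239, -29228183], [-19494853, 66993900]]
... * rho(a) = [[-1, 1], [-5, 4]]  ->  [[137635676, -108407493], [-315474647, 248480747]]
... * rho(b^-1) = [[7, 3], [2, 1]]  ->  [[746634746, 304499535], [-1711361035, -697943194]]
... * rho(a^-1) = [[4, -1], [5, -1]]  ->  [[4509036659, -1051134281], [-10335160110, 2409304229]]
... * rho(a^-1) = [[4, -1], [5, -1]]  ->  [[12780475231, -3457902378], [-29294119295, 7925855881]]
... * rho(a^-1) = [[4, -1], [5, -1]]  ->  [[33832389034, -9322572853], [-77547197775, 21368263414]]
... * rho(a^-1) = [[4, -1], [5, -1]]  ->  [[88716691871, -24509816181], [-203347474030, 56178934361]]
tr = 88716691871 + 56178934361 = 144895626232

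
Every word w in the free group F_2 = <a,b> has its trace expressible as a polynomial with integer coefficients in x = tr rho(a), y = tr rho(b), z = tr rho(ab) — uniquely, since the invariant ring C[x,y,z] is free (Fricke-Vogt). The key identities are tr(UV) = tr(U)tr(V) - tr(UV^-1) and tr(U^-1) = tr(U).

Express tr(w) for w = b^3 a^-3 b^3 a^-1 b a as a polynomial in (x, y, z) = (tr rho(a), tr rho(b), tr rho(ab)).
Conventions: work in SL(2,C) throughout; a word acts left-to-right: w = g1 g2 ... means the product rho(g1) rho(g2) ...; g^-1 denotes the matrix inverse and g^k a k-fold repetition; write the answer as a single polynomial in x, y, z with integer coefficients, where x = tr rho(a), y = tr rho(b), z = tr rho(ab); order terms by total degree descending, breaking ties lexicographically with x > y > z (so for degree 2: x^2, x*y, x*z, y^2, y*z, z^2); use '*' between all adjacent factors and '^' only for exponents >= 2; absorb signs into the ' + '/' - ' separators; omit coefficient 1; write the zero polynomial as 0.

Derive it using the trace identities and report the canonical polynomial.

tr(b a b) = tr(b)*tr(a b) - tr(a)  (reduce the b square) = y*z - x
tr(a b^3) = tr(b)*tr(b a b) - tr(b a)  (reduce the b square) = y^2*z - x*y - z
tr(a b^4) = tr(b)*tr(a b^3) - tr(a b^2)  (reduce the b square) = y^3*z - x*y^2 - 2*y*z + x
tr(b a b^4) = tr(b)*tr(a b^4) - tr(a b^3)  (reduce the b square) = y^4*z - x*y^3 - 3*y^2*z + 2*x*y + z
tr(b^5 a b) = tr(b)*tr(b a b^4) - tr(b a b^3)  (reduce the b square) = y^5*z - x*y^4 - 4*y^3*z + 3*x*y^2 + 3*y*z - x
tr(b^4 a b^3) = tr(b)*tr(b^5 a b) - tr(b^5 a)  (reduce the b square) = y^6*z - x*y^5 - 5*y^4*z + 4*x*y^3 + 6*y^2*z - 3*x*y - z
tr(a b a b) = tr(a b)*tr(a b) - tr(1)  (split on a) = z^2 - 2
tr(a b a) = tr(a)*tr(b a) - tr(b)  (reduce the a square) = x*z - y
tr(a b^2 a b) = tr(b)*tr(a b a b) - tr(a b a)  (reduce the b square) = y*z^2 - x*z - y
tr(b^2) = tr(b)*tr(b) - tr(1)  (reduce the b square) = y^2 - 2
tr(a b^2 a) = tr(a)*tr(b^2 a) - tr(b^2)  (reduce the a square) = x*y*z - x^2 - y^2 + 2
tr(b a b^2 a b) = tr(b)*tr(a b^2 a b) - tr(a b^2 a)  (reduce the b square) = y^2*z^2 - 2*x*y*z + x^2 - 2
tr(b a b^3 a b) = tr(b)*tr(b a b^2 a b) - tr(b a b^2 a)  (reduce the b square) = y^3*z^2 - 2*x*y^2*z + x^2*y - y*z^2 + x*z - y
tr(b a b^3 a) = tr(b)*tr(a b a b^2) - tr(a b a b)  (reduce the b square) = y^2*z^2 - x*y*z - y^2 - z^2 + 2
tr(b a b^3 a b^2) = tr(b)*tr(b a b^3 a b) - tr(b a b^3 a)  (reduce the b square) = y^4*z^2 - 2*x*y^3*z + x^2*y^2 - 2*y^2*z^2 + 2*x*y*z + z^2 - 2
tr(b^4 a b^3 a) = tr(b)*tr(b a b^3 a b^2) - tr(b a b^3 a b)  (reduce the b square) = y^5*z^2 - 2*x*y^4*z + x^2*y^3 - 3*y^3*z^2 + 4*x*y^2*z - x^2*y + 2*y*z^2 - x*z - y
tr(b a b^3 a^-1 b^3) = tr(b^4 a b^3)*tr(a) - tr(b^4 a b^3 a)  (eliminate a^-1) = x*y^6*z - x^2*y^5 - y^5*z^2 - 3*x*y^4*z + 3*x^2*y^3 + 3*y^3*z^2 + 2*x*y^2*z - 2*x^2*y - 2*y*z^2 + y
tr(b^2 a b a b^2) = tr(b)*tr(b^2 a b a b) - tr(b^2 a b a)  (reduce the b square) = y^3*z^2 - x*y^2*z - y^3 - 2*y*z^2 + x*z + 3*y
tr(a b a b^5) = tr(b)*tr(b^2 a b a b^2) - tr(b^2 a b a b)  (reduce the b square) = y^4*z^2 - x*y^3*z - y^4 - 3*y^2*z^2 + 2*x*y*z + 4*y^2 + z^2 - 2
tr(b^3 a b a b^3) = tr(b)*tr(a b a b^5) - tr(a b a b^4)  (reduce the b square) = y^5*z^2 - x*y^4*z - y^5 - 4*y^3*z^2 + 3*x*y^2*z + 5*y^3 + 3*y*z^2 - x*z - 5*y
tr(a b a b a b) = tr(b a b a)*tr(b a) - tr(a b)  (split on b) = z^3 - 3*z
tr(a b a b a) = tr(a)*tr(b a b a) - tr(b a b)  (reduce the a square) = x*z^2 - y*z - x
tr(a b a b a b^2) = tr(b)*tr(a b a b a b) - tr(a b a b a)  (reduce the b square) = y*z^3 - x*z^2 - 2*y*z + x
tr(a b^3 a b a b) = tr(b)*tr(a b a b a b^2) - tr(a b a b a b)  (reduce the b square) = y^2*z^3 - x*y*z^2 - 2*y^2*z - z^3 + x*y + 3*z
tr(a b^3 a b a) = tr(a)*tr(b^3 a b a) - tr(b^3 a b)  (reduce the a square) = x*y^2*z^2 - x^2*y*z - y^3*z - x*z^2 + 2*y*z + x
tr(a b^3 a b a b^2) = tr(b)*tr(a b^3 a b a b) - tr(a b^3 a b a)  (reduce the b square) = y^3*z^3 - 2*x*y^2*z^2 + x^2*y*z - y^3*z - y*z^3 + x*y^2 + x*z^2 + y*z - x
tr(b^3 a b a b^3 a) = tr(b)*tr(a b^3 a b a b^2) - tr(a b^3 a b a b)  (reduce the b square) = y^4*z^3 - 2*x*y^3*z^2 + x^2*y^2*z - y^4*z - 2*y^2*z^3 + x*y^3 + 2*x*y*z^2 + 3*y^2*z + z^3 - 2*x*y - 3*z
tr(b a b^3 a^-1 b^3 a) = tr(b^3 a b a b^3)*tr(a) - tr(b^3 a b a b^3 a)  (eliminate a^-1) = x*y^5*z^2 - x^2*y^4*z - y^4*z^3 - x*y^5 - 2*x*y^3*z^2 + 2*x^2*y^2*z + y^4*z + 2*y^2*z^3 + 4*x*y^3 + x*y*z^2 - x^2*z - 3*y^2*z - z^3 - 3*x*y + 3*z
tr(b^3 a^-1 b a b^3 a^-1) = tr(b a b^3 a^-1 b^3)*tr(a) - tr(b a b^3 a^-1 b^3 a)  (eliminate a^-1) = x^2*y^6*z - x^3*y^5 - 2*x*y^5*z^2 - 2*x^2*y^4*z + y^4*z^3 + 3*x^3*y^3 + x*y^5 + 5*x*y^3*z^2 - y^4*z - 2*y^2*z^3 - 2*x^3*y - 4*x*y^3 - 3*x*y*z^2 + x^2*z + 3*y^2*z + z^3 + 4*x*y - 3*z
tr(b^3 a^-1 b a b^3) = tr(b a b^6)*tr(a) - tr(b a b^6 a)  (eliminate a^-1) = x*y^6*z - x^2*y^5 - y^5*z^2 - 4*x*y^4*z + 4*x^2*y^3 + y^5 + 4*y^3*z^2 + 3*x*y^2*z - 3*x^2*y - 5*y^3 - 3*y*z^2 + 5*y
tr(a^-2 b^3 a^-1 b a b^3) = tr(b^3 a^-1 b a b^3 a^-1)*tr(a) - tr(b^3 a^-1 b a b^3)  (eliminate a^-1) = x^3*y^6*z - x^4*y^5 - 2*x^2*y^5*z^2 - 2*x^3*y^4*z - x*y^6*z + x*y^4*z^3 + 3*x^4*y^3 + 2*x^2*y^5 + 5*x^2*y^3*z^2 + y^5*z^2 + 3*x*y^4*z - 2*x*y^2*z^3 - 2*x^4*y - 8*x^2*y^3 - 3*x^2*y*z^2 - y^5 - 4*y^3*z^2 + x^3*z + x*z^3 + 7*x^2*y + 5*y^3 + 3*y*z^2 - 3*x*z - 5*y
tr(b^3 a^-3 b^3 a^-1 b a) = tr(a^-2 b^3 a^-1 b a b^3)*tr(a) - tr(a^-2 b^3 a^-1 b a b^3 a)  (eliminate a^-1) = x^4*y^6*z - x^5*y^5 - 2*x^3*y^5*z^2 - 2*x^4*y^4*z - 2*x^2*y^6*z + x^2*y^4*z^3 + 3*x^5*y^3 + 3*x^3*y^5 + 5*x^3*y^3*z^2 + 3*x*y^5*z^2 + 5*x^2*y^4*z - 2*x^2*y^2*z^3 - y^4*z^3 - 2*x^5*y - 11*x^3*y^3 - 3*x^3*y*z^2 - 2*x*y^5 - 9*x*y^3*z^2 + x^4*z + x^2*z^3 + y^4*z + 2*y^2*z^3 + 9*x^3*y + 9*x*y^3 + 6*x*y*z^2 - 4*x^2*z - 3*y^2*z - z^3 - 9*x*y + 3*z

x^4*y^6*z - x^5*y^5 - 2*x^3*y^5*z^2 - 2*x^4*y^4*z - 2*x^2*y^6*z + x^2*y^4*z^3 + 3*x^5*y^3 + 3*x^3*y^5 + 5*x^3*y^3*z^2 + 3*x*y^5*z^2 + 5*x^2*y^4*z - 2*x^2*y^2*z^3 - y^4*z^3 - 2*x^5*y - 11*x^3*y^3 - 3*x^3*y*z^2 - 2*x*y^5 - 9*x*y^3*z^2 + x^4*z + x^2*z^3 + y^4*z + 2*y^2*z^3 + 9*x^3*y + 9*x*y^3 + 6*x*y*z^2 - 4*x^2*z - 3*y^2*z - z^3 - 9*x*y + 3*z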